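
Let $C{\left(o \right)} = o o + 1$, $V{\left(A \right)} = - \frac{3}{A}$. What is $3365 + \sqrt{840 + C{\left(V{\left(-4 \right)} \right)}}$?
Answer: $3365 + \frac{\sqrt{13465}}{4} \approx 3394.0$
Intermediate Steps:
$C{\left(o \right)} = 1 + o^{2}$ ($C{\left(o \right)} = o^{2} + 1 = 1 + o^{2}$)
$3365 + \sqrt{840 + C{\left(V{\left(-4 \right)} \right)}} = 3365 + \sqrt{840 + \left(1 + \left(- \frac{3}{-4}\right)^{2}\right)} = 3365 + \sqrt{840 + \left(1 + \left(\left(-3\right) \left(- \frac{1}{4}\right)\right)^{2}\right)} = 3365 + \sqrt{840 + \left(1 + \left(\frac{3}{4}\right)^{2}\right)} = 3365 + \sqrt{840 + \left(1 + \frac{9}{16}\right)} = 3365 + \sqrt{840 + \frac{25}{16}} = 3365 + \sqrt{\frac{13465}{16}} = 3365 + \frac{\sqrt{13465}}{4}$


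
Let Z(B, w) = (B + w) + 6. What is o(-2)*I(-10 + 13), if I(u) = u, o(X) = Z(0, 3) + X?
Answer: 21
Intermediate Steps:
Z(B, w) = 6 + B + w
o(X) = 9 + X (o(X) = (6 + 0 + 3) + X = 9 + X)
o(-2)*I(-10 + 13) = (9 - 2)*(-10 + 13) = 7*3 = 21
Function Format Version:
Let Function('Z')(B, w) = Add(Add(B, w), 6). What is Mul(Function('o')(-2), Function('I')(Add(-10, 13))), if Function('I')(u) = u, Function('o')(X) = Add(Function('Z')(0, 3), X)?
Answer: 21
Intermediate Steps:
Function('Z')(B, w) = Add(6, B, w)
Function('o')(X) = Add(9, X) (Function('o')(X) = Add(Add(6, 0, 3), X) = Add(9, X))
Mul(Function('o')(-2), Function('I')(Add(-10, 13))) = Mul(Add(9, -2), Add(-10, 13)) = Mul(7, 3) = 21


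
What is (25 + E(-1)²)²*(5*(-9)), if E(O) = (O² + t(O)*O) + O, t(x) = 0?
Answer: -28125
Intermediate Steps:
E(O) = O + O² (E(O) = (O² + 0*O) + O = (O² + 0) + O = O² + O = O + O²)
(25 + E(-1)²)²*(5*(-9)) = (25 + (-(1 - 1))²)²*(5*(-9)) = (25 + (-1*0)²)²*(-45) = (25 + 0²)²*(-45) = (25 + 0)²*(-45) = 25²*(-45) = 625*(-45) = -28125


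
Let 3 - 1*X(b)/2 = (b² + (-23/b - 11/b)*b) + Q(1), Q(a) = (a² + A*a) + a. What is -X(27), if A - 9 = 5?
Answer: 1416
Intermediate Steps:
A = 14 (A = 9 + 5 = 14)
Q(a) = a² + 15*a (Q(a) = (a² + 14*a) + a = a² + 15*a)
X(b) = 42 - 2*b² (X(b) = 6 - 2*((b² + (-23/b - 11/b)*b) + 1*(15 + 1)) = 6 - 2*((b² + (-34/b)*b) + 1*16) = 6 - 2*((b² - 34) + 16) = 6 - 2*((-34 + b²) + 16) = 6 - 2*(-18 + b²) = 6 + (36 - 2*b²) = 42 - 2*b²)
-X(27) = -(42 - 2*27²) = -(42 - 2*729) = -(42 - 1458) = -1*(-1416) = 1416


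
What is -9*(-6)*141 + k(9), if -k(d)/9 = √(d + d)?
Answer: 7614 - 27*√2 ≈ 7575.8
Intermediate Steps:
k(d) = -9*√2*√d (k(d) = -9*√(d + d) = -9*√2*√d)
-9*(-6)*141 + k(9) = -9*(-6)*141 - 9*√2*√9 = 54*141 - 9*√2*3 = 7614 - 27*√2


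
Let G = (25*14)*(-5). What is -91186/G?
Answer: 45593/875 ≈ 52.106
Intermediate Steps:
G = -1750 (G = 350*(-5) = -1750)
-91186/G = -91186/(-1750) = -91186*(-1/1750) = 45593/875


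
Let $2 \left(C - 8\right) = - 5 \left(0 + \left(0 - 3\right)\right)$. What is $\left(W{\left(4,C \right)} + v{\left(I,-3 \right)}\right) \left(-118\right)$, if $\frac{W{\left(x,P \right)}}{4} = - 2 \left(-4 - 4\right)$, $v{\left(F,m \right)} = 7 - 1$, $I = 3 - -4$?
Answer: $-8260$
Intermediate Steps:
$I = 7$ ($I = 3 + 4 = 7$)
$v{\left(F,m \right)} = 6$
$C = \frac{31}{2}$ ($C = 8 + \frac{\left(-5\right) \left(0 + \left(0 - 3\right)\right)}{2} = 8 + \frac{\left(-5\right) \left(0 - 3\right)}{2} = 8 + \frac{\left(-5\right) \left(-3\right)}{2} = 8 + \frac{1}{2} \cdot 15 = 8 + \frac{15}{2} = \frac{31}{2} \approx 15.5$)
$W{\left(x,P \right)} = 64$ ($W{\left(x,P \right)} = 4 \left(- 2 \left(-4 - 4\right)\right) = 4 \left(\left(-2\right) \left(-8\right)\right) = 4 \cdot 16 = 64$)
$\left(W{\left(4,C \right)} + v{\left(I,-3 \right)}\right) \left(-118\right) = \left(64 + 6\right) \left(-118\right) = 70 \left(-118\right) = -8260$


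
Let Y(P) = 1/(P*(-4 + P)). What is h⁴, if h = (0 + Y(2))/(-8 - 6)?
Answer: 1/9834496 ≈ 1.0168e-7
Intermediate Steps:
Y(P) = 1/(P*(-4 + P))
h = 1/56 (h = (0 + 1/(2*(-4 + 2)))/(-8 - 6) = (0 + (½)/(-2))/(-14) = (0 + (½)*(-½))*(-1/14) = (0 - ¼)*(-1/14) = -¼*(-1/14) = 1/56 ≈ 0.017857)
h⁴ = (1/56)⁴ = 1/9834496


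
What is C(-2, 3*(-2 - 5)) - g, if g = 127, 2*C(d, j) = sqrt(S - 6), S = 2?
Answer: -127 + I ≈ -127.0 + 1.0*I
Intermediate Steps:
C(d, j) = I (C(d, j) = sqrt(2 - 6)/2 = sqrt(-4)/2 = (2*I)/2 = I)
C(-2, 3*(-2 - 5)) - g = I - 1*127 = I - 127 = -127 + I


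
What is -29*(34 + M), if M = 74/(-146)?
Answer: -70905/73 ≈ -971.30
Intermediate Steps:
M = -37/73 (M = 74*(-1/146) = -37/73 ≈ -0.50685)
-29*(34 + M) = -29*(34 - 37/73) = -29*2445/73 = -70905/73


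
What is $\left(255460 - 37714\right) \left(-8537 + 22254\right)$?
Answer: $2986821882$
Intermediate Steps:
$\left(255460 - 37714\right) \left(-8537 + 22254\right) = 217746 \cdot 13717 = 2986821882$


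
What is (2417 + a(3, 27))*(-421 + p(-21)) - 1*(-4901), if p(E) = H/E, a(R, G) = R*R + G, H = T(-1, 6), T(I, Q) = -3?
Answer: -7192231/7 ≈ -1.0275e+6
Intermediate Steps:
H = -3
a(R, G) = G + R² (a(R, G) = R² + G = G + R²)
p(E) = -3/E
(2417 + a(3, 27))*(-421 + p(-21)) - 1*(-4901) = (2417 + (27 + 3²))*(-421 - 3/(-21)) - 1*(-4901) = (2417 + (27 + 9))*(-421 - 3*(-1/21)) + 4901 = (2417 + 36)*(-421 + ⅐) + 4901 = 2453*(-2946/7) + 4901 = -7226538/7 + 4901 = -7192231/7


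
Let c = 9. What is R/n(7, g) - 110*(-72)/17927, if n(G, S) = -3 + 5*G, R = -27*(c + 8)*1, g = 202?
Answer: -7975053/573664 ≈ -13.902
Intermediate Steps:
R = -459 (R = -27*(9 + 8)*1 = -27*17*1 = -459*1 = -459)
R/n(7, g) - 110*(-72)/17927 = -459/(-3 + 5*7) - 110*(-72)/17927 = -459/(-3 + 35) + 7920*(1/17927) = -459/32 + 7920/17927 = -7975053/573664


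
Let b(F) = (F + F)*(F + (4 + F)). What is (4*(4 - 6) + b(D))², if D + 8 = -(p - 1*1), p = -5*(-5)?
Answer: 14684224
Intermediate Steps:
p = 25
D = -32 (D = -8 - (25 - 1*1) = -8 - (25 - 1) = -8 - 1*24 = -8 - 24 = -32)
b(F) = 2*F*(4 + 2*F) (b(F) = (2*F)*(4 + 2*F) = 2*F*(4 + 2*F))
(4*(4 - 6) + b(D))² = (4*(4 - 6) + 4*(-32)*(2 - 32))² = (4*(-2) + 4*(-32)*(-30))² = (-8 + 3840)² = 3832² = 14684224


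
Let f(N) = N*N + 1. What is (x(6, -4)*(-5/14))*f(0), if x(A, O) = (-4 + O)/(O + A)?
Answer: 10/7 ≈ 1.4286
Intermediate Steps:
f(N) = 1 + N² (f(N) = N² + 1 = 1 + N²)
x(A, O) = (-4 + O)/(A + O)
(x(6, -4)*(-5/14))*f(0) = (((-4 - 4)/(6 - 4))*(-5/14))*(1 + 0²) = ((-8/2)*(-5*1/14))*(1 + 0) = (((½)*(-8))*(-5/14))*1 = -4*(-5/14)*1 = (10/7)*1 = 10/7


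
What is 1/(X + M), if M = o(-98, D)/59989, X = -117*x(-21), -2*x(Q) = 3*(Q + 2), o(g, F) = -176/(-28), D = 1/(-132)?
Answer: -839846/2800466399 ≈ -0.00029990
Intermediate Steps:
D = -1/132 ≈ -0.0075758
o(g, F) = 44/7 (o(g, F) = -176*(-1/28) = 44/7)
x(Q) = -3 - 3*Q/2 (x(Q) = -3*(Q + 2)/2 = -3*(2 + Q)/2 = -(6 + 3*Q)/2 = -3 - 3*Q/2)
X = -6669/2 (X = -117*(-3 - 3/2*(-21)) = -117*(-3 + 63/2) = -117*57/2 = -6669/2 ≈ -3334.5)
M = 44/419923 (M = (44/7)/59989 = (44/7)*(1/59989) = 44/419923 ≈ 0.00010478)
1/(X + M) = 1/(-6669/2 + 44/419923) = 1/(-2800466399/839846) = -839846/2800466399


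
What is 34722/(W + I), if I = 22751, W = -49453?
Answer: -17361/13351 ≈ -1.3004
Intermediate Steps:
34722/(W + I) = 34722/(-49453 + 22751) = 34722/(-26702) = 34722*(-1/26702) = -17361/13351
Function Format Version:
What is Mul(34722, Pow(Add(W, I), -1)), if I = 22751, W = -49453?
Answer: Rational(-17361, 13351) ≈ -1.3004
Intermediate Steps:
Mul(34722, Pow(Add(W, I), -1)) = Mul(34722, Pow(Add(-49453, 22751), -1)) = Mul(34722, Pow(-26702, -1)) = Mul(34722, Rational(-1, 26702)) = Rational(-17361, 13351)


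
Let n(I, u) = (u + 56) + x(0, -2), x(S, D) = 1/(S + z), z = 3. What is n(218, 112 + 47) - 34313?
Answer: -102293/3 ≈ -34098.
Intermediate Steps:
x(S, D) = 1/(3 + S) (x(S, D) = 1/(S + 3) = 1/(3 + S))
n(I, u) = 169/3 + u (n(I, u) = (u + 56) + 1/(3 + 0) = (56 + u) + 1/3 = 169/3 + u)
n(218, 112 + 47) - 34313 = (169/3 + (112 + 47)) - 34313 = (169/3 + 159) - 34313 = 646/3 - 34313 = -102293/3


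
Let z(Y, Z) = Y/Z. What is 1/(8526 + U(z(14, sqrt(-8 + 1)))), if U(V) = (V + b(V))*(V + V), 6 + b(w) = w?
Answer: -I/(-8414*I + 24*sqrt(7)) ≈ 0.00011884 - 8.9687e-7*I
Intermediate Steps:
b(w) = -6 + w
U(V) = 2*V*(-6 + 2*V) (U(V) = (V + (-6 + V))*(V + V) = (-6 + 2*V)*(2*V) = 2*V*(-6 + 2*V))
1/(8526 + U(z(14, sqrt(-8 + 1)))) = 1/(8526 + 4*(14/(sqrt(-8 + 1)))*(-3 + 14/(sqrt(-8 + 1)))) = 1/(8526 + 4*(14/(sqrt(-7)))*(-3 + 14/(sqrt(-7)))) = 1/(8526 + 4*(14/((I*sqrt(7))))*(-3 + 14/((I*sqrt(7))))) = 1/(8526 + 4*(14*(-I*sqrt(7)/7))*(-3 + 14*(-I*sqrt(7)/7))) = 1/(8526 + 4*(-2*I*sqrt(7))*(-3 - 2*I*sqrt(7))) = 1/(8526 - 8*I*sqrt(7)*(-3 - 2*I*sqrt(7)))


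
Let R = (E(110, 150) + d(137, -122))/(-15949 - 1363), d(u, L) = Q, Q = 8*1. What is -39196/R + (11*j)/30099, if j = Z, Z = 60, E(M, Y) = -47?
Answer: -6808004029436/391287 ≈ -1.7399e+7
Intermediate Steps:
Q = 8
d(u, L) = 8
j = 60
R = 39/17312 (R = (-47 + 8)/(-15949 - 1363) = -39/(-17312) = -39*(-1/17312) = 39/17312 ≈ 0.0022528)
-39196/R + (11*j)/30099 = -39196/39/17312 + (11*60)/30099 = -39196*17312/39 + 660*(1/30099) = -678561152/39 + 220/10033 = -6808004029436/391287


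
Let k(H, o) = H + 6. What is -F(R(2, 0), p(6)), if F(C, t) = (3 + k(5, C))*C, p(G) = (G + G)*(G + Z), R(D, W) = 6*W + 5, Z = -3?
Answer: -70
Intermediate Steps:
R(D, W) = 5 + 6*W
k(H, o) = 6 + H
p(G) = 2*G*(-3 + G) (p(G) = (G + G)*(G - 3) = (2*G)*(-3 + G) = 2*G*(-3 + G))
F(C, t) = 14*C (F(C, t) = (3 + (6 + 5))*C = (3 + 11)*C = 14*C)
-F(R(2, 0), p(6)) = -14*(5 + 6*0) = -14*(5 + 0) = -14*5 = -1*70 = -70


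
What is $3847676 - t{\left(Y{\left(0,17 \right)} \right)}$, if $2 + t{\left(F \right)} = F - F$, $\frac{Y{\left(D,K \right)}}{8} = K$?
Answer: $3847678$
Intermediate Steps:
$Y{\left(D,K \right)} = 8 K$
$t{\left(F \right)} = -2$ ($t{\left(F \right)} = -2 + \left(F - F\right) = -2 + 0 = -2$)
$3847676 - t{\left(Y{\left(0,17 \right)} \right)} = 3847676 - -2 = 3847676 + 2 = 3847678$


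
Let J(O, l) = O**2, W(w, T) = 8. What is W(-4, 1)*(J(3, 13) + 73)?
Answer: 656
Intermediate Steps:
W(-4, 1)*(J(3, 13) + 73) = 8*(3**2 + 73) = 8*(9 + 73) = 8*82 = 656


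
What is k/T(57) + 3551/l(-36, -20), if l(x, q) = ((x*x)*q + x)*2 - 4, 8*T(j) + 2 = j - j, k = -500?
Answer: 103828449/51916 ≈ 1999.9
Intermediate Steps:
T(j) = -¼ (T(j) = -¼ + (j - j)/8 = -¼ + (⅛)*0 = -¼ + 0 = -¼)
l(x, q) = -4 + 2*x + 2*q*x² (l(x, q) = (x²*q + x)*2 - 4 = (q*x² + x)*2 - 4 = (x + q*x²)*2 - 4 = (2*x + 2*q*x²) - 4 = -4 + 2*x + 2*q*x²)
k/T(57) + 3551/l(-36, -20) = -500/(-¼) + 3551/(-4 + 2*(-36) + 2*(-20)*(-36)²) = -500*(-4) + 3551/(-4 - 72 + 2*(-20)*1296) = 2000 + 3551/(-4 - 72 - 51840) = 2000 + 3551/(-51916) = 2000 + 3551*(-1/51916) = 2000 - 3551/51916 = 103828449/51916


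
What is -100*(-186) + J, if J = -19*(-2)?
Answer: 18638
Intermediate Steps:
J = 38
-100*(-186) + J = -100*(-186) + 38 = 18600 + 38 = 18638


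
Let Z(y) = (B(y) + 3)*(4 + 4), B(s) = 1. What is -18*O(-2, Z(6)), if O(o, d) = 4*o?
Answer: 144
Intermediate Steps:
Z(y) = 32 (Z(y) = (1 + 3)*(4 + 4) = 4*8 = 32)
-18*O(-2, Z(6)) = -72*(-2) = -18*(-8) = 144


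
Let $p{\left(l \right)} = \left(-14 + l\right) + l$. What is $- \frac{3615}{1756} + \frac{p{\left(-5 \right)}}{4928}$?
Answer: $- \frac{558027}{270424} \approx -2.0635$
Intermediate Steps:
$p{\left(l \right)} = -14 + 2 l$
$- \frac{3615}{1756} + \frac{p{\left(-5 \right)}}{4928} = - \frac{3615}{1756} + \frac{-14 + 2 \left(-5\right)}{4928} = \left(-3615\right) \frac{1}{1756} + \left(-14 - 10\right) \frac{1}{4928} = - \frac{3615}{1756} - \frac{3}{616} = - \frac{558027}{270424}$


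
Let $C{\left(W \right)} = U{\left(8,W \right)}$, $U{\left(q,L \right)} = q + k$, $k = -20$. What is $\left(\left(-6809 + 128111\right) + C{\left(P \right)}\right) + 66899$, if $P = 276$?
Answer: $188189$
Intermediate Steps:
$U{\left(q,L \right)} = -20 + q$ ($U{\left(q,L \right)} = q - 20 = -20 + q$)
$C{\left(W \right)} = -12$ ($C{\left(W \right)} = -20 + 8 = -12$)
$\left(\left(-6809 + 128111\right) + C{\left(P \right)}\right) + 66899 = \left(\left(-6809 + 128111\right) - 12\right) + 66899 = \left(121302 - 12\right) + 66899 = 121290 + 66899 = 188189$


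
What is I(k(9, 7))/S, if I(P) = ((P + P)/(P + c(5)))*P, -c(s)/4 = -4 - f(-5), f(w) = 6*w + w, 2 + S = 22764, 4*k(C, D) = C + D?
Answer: -2/170715 ≈ -1.1715e-5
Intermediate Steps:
k(C, D) = C/4 + D/4 (k(C, D) = (C + D)/4 = C/4 + D/4)
S = 22762 (S = -2 + 22764 = 22762)
f(w) = 7*w
c(s) = -124 (c(s) = -4*(-4 - 7*(-5)) = -4*(-4 - 1*(-35)) = -4*(-4 + 35) = -4*31 = -124)
I(P) = 2*P**2/(-124 + P) (I(P) = ((P + P)/(P - 124))*P = ((2*P)/(-124 + P))*P = (2*P/(-124 + P))*P = 2*P**2/(-124 + P))
I(k(9, 7))/S = (2*((1/4)*9 + (1/4)*7)**2/(-124 + ((1/4)*9 + (1/4)*7)))/22762 = (2*(9/4 + 7/4)**2/(-124 + (9/4 + 7/4)))*(1/22762) = (2*4**2/(-124 + 4))*(1/22762) = (2*16/(-120))*(1/22762) = (2*16*(-1/120))*(1/22762) = -4/15*1/22762 = -2/170715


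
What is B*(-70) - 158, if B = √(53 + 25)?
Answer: -158 - 70*√78 ≈ -776.22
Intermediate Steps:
B = √78 ≈ 8.8318
B*(-70) - 158 = √78*(-70) - 158 = -70*√78 - 158 = -158 - 70*√78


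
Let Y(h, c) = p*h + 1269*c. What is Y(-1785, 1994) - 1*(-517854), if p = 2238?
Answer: -946590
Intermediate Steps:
Y(h, c) = 1269*c + 2238*h (Y(h, c) = 2238*h + 1269*c = 1269*c + 2238*h)
Y(-1785, 1994) - 1*(-517854) = (1269*1994 + 2238*(-1785)) - 1*(-517854) = (2530386 - 3994830) + 517854 = -1464444 + 517854 = -946590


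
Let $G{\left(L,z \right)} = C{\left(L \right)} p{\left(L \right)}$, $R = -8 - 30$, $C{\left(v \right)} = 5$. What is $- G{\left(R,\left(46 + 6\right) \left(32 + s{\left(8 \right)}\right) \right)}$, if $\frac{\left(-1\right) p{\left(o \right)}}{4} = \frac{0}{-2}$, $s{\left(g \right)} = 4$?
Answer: $0$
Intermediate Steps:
$p{\left(o \right)} = 0$ ($p{\left(o \right)} = - 4 \frac{0}{-2} = - 4 \cdot 0 \left(- \frac{1}{2}\right) = \left(-4\right) 0 = 0$)
$R = -38$
$G{\left(L,z \right)} = 0$ ($G{\left(L,z \right)} = 5 \cdot 0 = 0$)
$- G{\left(R,\left(46 + 6\right) \left(32 + s{\left(8 \right)}\right) \right)} = \left(-1\right) 0 = 0$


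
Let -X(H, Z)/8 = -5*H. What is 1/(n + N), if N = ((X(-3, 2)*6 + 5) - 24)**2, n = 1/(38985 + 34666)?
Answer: 73651/40222357772 ≈ 1.8311e-6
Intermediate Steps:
X(H, Z) = 40*H (X(H, Z) = -(-40)*H = 40*H)
n = 1/73651 ≈ 1.3578e-5
N = 546121 (N = (((40*(-3))*6 + 5) - 24)**2 = ((-120*6 + 5) - 24)**2 = ((-720 + 5) - 24)**2 = (-715 - 24)**2 = (-739)**2 = 546121)
1/(n + N) = 1/(1/73651 + 546121) = 1/(40222357772/73651) = 73651/40222357772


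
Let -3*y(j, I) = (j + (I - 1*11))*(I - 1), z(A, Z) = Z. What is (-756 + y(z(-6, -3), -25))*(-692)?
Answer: 757048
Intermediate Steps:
y(j, I) = -(-1 + I)*(-11 + I + j)/3 (y(j, I) = -(j + (I - 1*11))*(I - 1)/3 = -(j + (I - 11))*(-1 + I)/3 = -(j + (-11 + I))*(-1 + I)/3 = -(-11 + I + j)*(-1 + I)/3 = -(-1 + I)*(-11 + I + j)/3)
(-756 + y(z(-6, -3), -25))*(-692) = (-756 + (-11/3 + 4*(-25) - 1/3*(-25)**2 + (1/3)*(-3) - 1/3*(-25)*(-3)))*(-692) = (-756 + (-11/3 - 100 - 1/3*625 - 1 - 25))*(-692) = (-756 + (-11/3 - 100 - 625/3 - 1 - 25))*(-692) = (-756 - 338)*(-692) = -1094*(-692) = 757048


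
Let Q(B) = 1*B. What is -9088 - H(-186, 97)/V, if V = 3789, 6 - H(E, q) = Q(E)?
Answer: -11478208/1263 ≈ -9088.0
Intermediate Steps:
Q(B) = B
H(E, q) = 6 - E
-9088 - H(-186, 97)/V = -9088 - (6 - 1*(-186))/3789 = -9088 - (6 + 186)/3789 = -9088 - 192/3789 = -9088 - 1*64/1263 = -9088 - 64/1263 = -11478208/1263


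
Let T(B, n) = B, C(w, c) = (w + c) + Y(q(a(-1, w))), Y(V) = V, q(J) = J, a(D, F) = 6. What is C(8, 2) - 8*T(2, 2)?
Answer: 0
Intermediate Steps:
C(w, c) = 6 + c + w (C(w, c) = (w + c) + 6 = (c + w) + 6 = 6 + c + w)
C(8, 2) - 8*T(2, 2) = (6 + 2 + 8) - 8*2 = 16 - 16 = 0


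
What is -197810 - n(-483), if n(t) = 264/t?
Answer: -31847322/161 ≈ -1.9781e+5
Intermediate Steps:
-197810 - n(-483) = -197810 - 264/(-483) = -197810 - 264*(-1)/483 = -197810 - 1*(-88/161) = -197810 + 88/161 = -31847322/161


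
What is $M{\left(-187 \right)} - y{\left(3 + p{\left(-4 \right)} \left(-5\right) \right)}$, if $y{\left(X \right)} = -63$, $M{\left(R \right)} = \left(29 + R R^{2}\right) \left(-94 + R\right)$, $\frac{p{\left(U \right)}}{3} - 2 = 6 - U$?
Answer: $1837507957$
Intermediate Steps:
$p{\left(U \right)} = 24 - 3 U$ ($p{\left(U \right)} = 6 + 3 \left(6 - U\right) = 6 - \left(-18 + 3 U\right) = 24 - 3 U$)
$M{\left(R \right)} = \left(-94 + R\right) \left(29 + R^{3}\right)$ ($M{\left(R \right)} = \left(29 + R^{3}\right) \left(-94 + R\right) = \left(-94 + R\right) \left(29 + R^{3}\right)$)
$M{\left(-187 \right)} - y{\left(3 + p{\left(-4 \right)} \left(-5\right) \right)} = \left(-2726 + \left(-187\right)^{4} - 94 \left(-187\right)^{3} + 29 \left(-187\right)\right) - -63 = \left(-2726 + 1222830961 - -614685082 - 5423\right) + 63 = \left(-2726 + 1222830961 + 614685082 - 5423\right) + 63 = 1837507894 + 63 = 1837507957$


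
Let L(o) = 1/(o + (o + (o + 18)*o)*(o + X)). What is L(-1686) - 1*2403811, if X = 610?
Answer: -7269524453342779/3024166398 ≈ -2.4038e+6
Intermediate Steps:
L(o) = 1/(o + (610 + o)*(o + o*(18 + o))) (L(o) = 1/(o + (o + (o + 18)*o)*(o + 610)) = 1/(o + (o + (18 + o)*o)*(610 + o)) = 1/(o + (o + o*(18 + o))*(610 + o)) = 1/(o + (610 + o)*(o + o*(18 + o))))
L(-1686) - 1*2403811 = 1/((-1686)*(11591 + (-1686)² + 629*(-1686))) - 1*2403811 = -1/(1686*(11591 + 2842596 - 1060494)) - 2403811 = -1/1686/1793693 - 2403811 = -1/1686*1/1793693 - 2403811 = -1/3024166398 - 2403811 = -7269524453342779/3024166398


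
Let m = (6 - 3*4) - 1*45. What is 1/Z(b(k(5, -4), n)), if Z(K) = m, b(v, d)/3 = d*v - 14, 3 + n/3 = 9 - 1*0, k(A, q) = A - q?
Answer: -1/51 ≈ -0.019608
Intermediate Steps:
n = 18 (n = -9 + 3*(9 - 1*0) = -9 + 3*(9 + 0) = -9 + 3*9 = -9 + 27 = 18)
b(v, d) = -42 + 3*d*v (b(v, d) = 3*(d*v - 14) = 3*(-14 + d*v) = -42 + 3*d*v)
m = -51 (m = (6 - 12) - 45 = -6 - 45 = -51)
Z(K) = -51
1/Z(b(k(5, -4), n)) = 1/(-51) = -1/51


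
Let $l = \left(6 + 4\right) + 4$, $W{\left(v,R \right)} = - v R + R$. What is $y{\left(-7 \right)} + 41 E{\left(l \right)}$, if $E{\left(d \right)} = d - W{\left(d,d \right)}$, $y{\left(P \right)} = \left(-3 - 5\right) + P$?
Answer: $8021$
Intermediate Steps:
$W{\left(v,R \right)} = R - R v$ ($W{\left(v,R \right)} = - R v + R = R - R v$)
$l = 14$ ($l = 10 + 4 = 14$)
$y{\left(P \right)} = -8 + P$
$E{\left(d \right)} = d - d \left(1 - d\right)$
$y{\left(-7 \right)} + 41 E{\left(l \right)} = \left(-8 - 7\right) + 41 \cdot 14^{2} = -15 + 41 \cdot 196 = -15 + 8036 = 8021$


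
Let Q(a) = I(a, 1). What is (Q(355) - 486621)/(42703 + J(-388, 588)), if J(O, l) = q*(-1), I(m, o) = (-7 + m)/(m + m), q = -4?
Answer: -172750281/15160985 ≈ -11.394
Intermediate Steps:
I(m, o) = (-7 + m)/(2*m) (I(m, o) = (-7 + m)/((2*m)) = (-7 + m)*(1/(2*m)) = (-7 + m)/(2*m))
Q(a) = (-7 + a)/(2*a)
J(O, l) = 4 (J(O, l) = -4*(-1) = 4)
(Q(355) - 486621)/(42703 + J(-388, 588)) = ((½)*(-7 + 355)/355 - 486621)/(42703 + 4) = ((½)*(1/355)*348 - 486621)/42707 = (174/355 - 486621)*(1/42707) = -172750281/355*1/42707 = -172750281/15160985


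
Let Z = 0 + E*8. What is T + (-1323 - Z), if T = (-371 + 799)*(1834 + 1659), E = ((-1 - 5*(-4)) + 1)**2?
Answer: 1490481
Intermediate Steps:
E = 400 (E = ((-1 + 20) + 1)**2 = (19 + 1)**2 = 20**2 = 400)
Z = 3200 (Z = 0 + 400*8 = 0 + 3200 = 3200)
T = 1495004 (T = 428*3493 = 1495004)
T + (-1323 - Z) = 1495004 + (-1323 - 1*3200) = 1495004 + (-1323 - 3200) = 1495004 - 4523 = 1490481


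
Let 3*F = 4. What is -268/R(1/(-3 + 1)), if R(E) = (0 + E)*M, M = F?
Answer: 402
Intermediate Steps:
F = 4/3 (F = (⅓)*4 = 4/3 ≈ 1.3333)
M = 4/3 ≈ 1.3333
R(E) = 4*E/3 (R(E) = (0 + E)*(4/3) = E*(4/3) = 4*E/3)
-268/R(1/(-3 + 1)) = -268/(4*(1/(-3 + 1))/3) = -268/(4*(1/(-2))/3) = -268/(4*(-½*1)/3) = -268/((4/3)*(-½)) = -268/(-⅔) = -268*(-3/2) = 402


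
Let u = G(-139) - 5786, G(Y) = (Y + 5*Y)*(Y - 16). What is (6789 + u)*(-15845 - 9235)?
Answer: -3267246840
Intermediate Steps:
G(Y) = 6*Y*(-16 + Y) (G(Y) = (6*Y)*(-16 + Y) = 6*Y*(-16 + Y))
u = 123484 (u = 6*(-139)*(-16 - 139) - 5786 = 6*(-139)*(-155) - 5786 = 129270 - 5786 = 123484)
(6789 + u)*(-15845 - 9235) = (6789 + 123484)*(-15845 - 9235) = 130273*(-25080) = -3267246840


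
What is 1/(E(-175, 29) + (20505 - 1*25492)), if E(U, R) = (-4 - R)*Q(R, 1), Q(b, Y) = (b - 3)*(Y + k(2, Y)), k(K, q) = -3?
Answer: -1/3271 ≈ -0.00030572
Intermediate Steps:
Q(b, Y) = (-3 + Y)*(-3 + b) (Q(b, Y) = (b - 3)*(Y - 3) = (-3 + b)*(-3 + Y) = (-3 + Y)*(-3 + b))
E(U, R) = (-4 - R)*(6 - 2*R) (E(U, R) = (-4 - R)*(9 - 3*1 - 3*R + 1*R) = (-4 - R)*(9 - 3 - 3*R + R) = (-4 - R)*(6 - 2*R))
1/(E(-175, 29) + (20505 - 1*25492)) = 1/((-24 + 2*29 + 2*29**2) + (20505 - 1*25492)) = 1/((-24 + 58 + 2*841) + (20505 - 25492)) = 1/((-24 + 58 + 1682) - 4987) = 1/(1716 - 4987) = 1/(-3271) = -1/3271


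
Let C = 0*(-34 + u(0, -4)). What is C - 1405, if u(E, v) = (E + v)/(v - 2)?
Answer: -1405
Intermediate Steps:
u(E, v) = (E + v)/(-2 + v)
C = 0 (C = 0*(-34 + (0 - 4)/(-2 - 4)) = 0*(-34 - 4/(-6)) = 0*(-34 - 1/6*(-4)) = 0*(-34 + 2/3) = 0*(-100/3) = 0)
C - 1405 = 0 - 1405 = -1405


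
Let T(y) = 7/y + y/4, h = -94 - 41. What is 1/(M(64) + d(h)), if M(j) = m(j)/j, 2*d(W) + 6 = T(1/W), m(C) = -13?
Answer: -8640/4110083 ≈ -0.0021021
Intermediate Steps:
h = -135
T(y) = 7/y + y/4 (T(y) = 7/y + y*(¼) = 7/y + y/4)
d(W) = -3 + 1/(8*W) + 7*W/2 (d(W) = -3 + (7/((1/W)) + (1/W)/4)/2 = -3 + (7/(1/W) + 1/(4*W))/2 = -3 + (7*W + 1/(4*W))/2 = -3 + (1/(8*W) + 7*W/2) = -3 + 1/(8*W) + 7*W/2)
M(j) = -13/j
1/(M(64) + d(h)) = 1/(-13/64 + (-3 + (⅛)/(-135) + (7/2)*(-135))) = 1/(-13*1/64 + (-3 + (⅛)*(-1/135) - 945/2)) = 1/(-13/64 + (-3 - 1/1080 - 945/2)) = 1/(-13/64 - 513541/1080) = 1/(-4110083/8640) = -8640/4110083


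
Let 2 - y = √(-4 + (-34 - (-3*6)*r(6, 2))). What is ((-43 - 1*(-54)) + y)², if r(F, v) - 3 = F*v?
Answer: 401 - 52*√58 ≈ 4.9798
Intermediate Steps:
r(F, v) = 3 + F*v
y = 2 - 2*√58 (y = 2 - √(-4 + (-34 - (-3*6)*(3 + 6*2))) = 2 - √(-4 + (-34 - (-18)*(3 + 12))) = 2 - √(-4 + (-34 - (-18)*15)) = 2 - √(-4 + (-34 - 1*(-270))) = 2 - √(-4 + (-34 + 270)) = 2 - √(-4 + 236) = 2 - √232 = 2 - 2*√58 ≈ -13.232)
((-43 - 1*(-54)) + y)² = ((-43 - 1*(-54)) + (2 - 2*√58))² = ((-43 + 54) + (2 - 2*√58))² = (11 + (2 - 2*√58))² = (13 - 2*√58)²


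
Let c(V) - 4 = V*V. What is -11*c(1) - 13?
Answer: -68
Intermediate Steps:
c(V) = 4 + V**2 (c(V) = 4 + V*V = 4 + V**2)
-11*c(1) - 13 = -11*(4 + 1**2) - 13 = -11*(4 + 1) - 13 = -11*5 - 13 = -55 - 13 = -68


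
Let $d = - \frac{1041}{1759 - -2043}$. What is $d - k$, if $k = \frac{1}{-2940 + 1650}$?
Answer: $- \frac{334772}{1226145} \approx -0.27303$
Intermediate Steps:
$d = - \frac{1041}{3802}$ ($d = - \frac{1041}{1759 + 2043} = - \frac{1041}{3802} \approx -0.2738$)
$k = - \frac{1}{1290}$ ($k = \frac{1}{-1290} = - \frac{1}{1290} \approx -0.00077519$)
$d - k = - \frac{1041}{3802} - - \frac{1}{1290} = - \frac{1041}{3802} + \frac{1}{1290} = - \frac{334772}{1226145}$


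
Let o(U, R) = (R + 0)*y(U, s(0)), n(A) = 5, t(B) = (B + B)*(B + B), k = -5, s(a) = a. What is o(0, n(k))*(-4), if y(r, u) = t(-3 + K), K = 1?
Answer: -320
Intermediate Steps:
t(B) = 4*B² (t(B) = (2*B)*(2*B) = 4*B²)
y(r, u) = 16 (y(r, u) = 4*(-3 + 1)² = 4*(-2)² = 4*4 = 16)
o(U, R) = 16*R (o(U, R) = (R + 0)*16 = R*16 = 16*R)
o(0, n(k))*(-4) = (16*5)*(-4) = 80*(-4) = -320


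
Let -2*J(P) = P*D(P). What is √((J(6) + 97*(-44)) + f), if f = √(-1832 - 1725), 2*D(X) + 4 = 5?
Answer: √(-17078 + 4*I*√3557)/2 ≈ 0.45637 + 65.343*I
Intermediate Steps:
D(X) = ½ (D(X) = -2 + (½)*5 = -2 + 5/2 = ½)
f = I*√3557 (f = √(-3557) = I*√3557 ≈ 59.641*I)
J(P) = -P/4 (J(P) = -P/(2*2) = -P/4)
√((J(6) + 97*(-44)) + f) = √((-¼*6 + 97*(-44)) + I*√3557) = √((-3/2 - 4268) + I*√3557) = √(-8539/2 + I*√3557)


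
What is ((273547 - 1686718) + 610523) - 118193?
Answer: -920841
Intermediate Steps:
((273547 - 1686718) + 610523) - 118193 = (-1413171 + 610523) - 118193 = -802648 - 118193 = -920841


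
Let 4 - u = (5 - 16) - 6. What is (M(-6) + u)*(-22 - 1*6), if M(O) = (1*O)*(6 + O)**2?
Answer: -588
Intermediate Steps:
u = 21 (u = 4 - ((5 - 16) - 6) = 4 - (-11 - 6) = 4 - 1*(-17) = 4 + 17 = 21)
M(O) = O*(6 + O)**2
(M(-6) + u)*(-22 - 1*6) = (-6*(6 - 6)**2 + 21)*(-22 - 1*6) = (-6*0**2 + 21)*(-22 - 6) = (-6*0 + 21)*(-28) = (0 + 21)*(-28) = 21*(-28) = -588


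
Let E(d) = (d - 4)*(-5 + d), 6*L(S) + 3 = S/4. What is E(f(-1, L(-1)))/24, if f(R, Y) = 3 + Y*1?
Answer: 2257/13824 ≈ 0.16327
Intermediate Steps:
L(S) = -1/2 + S/24 (L(S) = -1/2 + (S/4)/6 = -1/2 + S/24)
f(R, Y) = 3 + Y
E(d) = (-5 + d)*(-4 + d) (E(d) = (-4 + d)*(-5 + d) = (-5 + d)*(-4 + d))
E(f(-1, L(-1)))/24 = (20 + (3 + (-1/2 + (1/24)*(-1)))**2 - 9*(3 + (-1/2 + (1/24)*(-1))))/24 = (20 + (3 + (-1/2 - 1/24))**2 - 9*(3 + (-1/2 - 1/24)))*(1/24) = (20 + (3 - 13/24)**2 - 9*(3 - 13/24))*(1/24) = (20 + (59/24)**2 - 9*59/24)*(1/24) = (20 + 3481/576 - 177/8)*(1/24) = (2257/576)*(1/24) = 2257/13824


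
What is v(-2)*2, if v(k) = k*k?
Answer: 8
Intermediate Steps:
v(k) = k**2
v(-2)*2 = (-2)**2*2 = 4*2 = 8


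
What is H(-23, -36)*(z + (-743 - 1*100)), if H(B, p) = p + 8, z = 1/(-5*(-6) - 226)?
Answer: 165229/7 ≈ 23604.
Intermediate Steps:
z = -1/196 (z = 1/(30 - 226) = 1/(-196) = -1/196 ≈ -0.0051020)
H(B, p) = 8 + p
H(-23, -36)*(z + (-743 - 1*100)) = (8 - 36)*(-1/196 + (-743 - 1*100)) = -28*(-1/196 + (-743 - 100)) = -28*(-1/196 - 843) = -28*(-165229/196) = 165229/7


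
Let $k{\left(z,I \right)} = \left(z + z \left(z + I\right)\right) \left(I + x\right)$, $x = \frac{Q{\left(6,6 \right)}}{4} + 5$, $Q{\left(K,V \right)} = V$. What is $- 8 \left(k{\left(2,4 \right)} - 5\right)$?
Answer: $-1136$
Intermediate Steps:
$x = \frac{13}{2}$ ($x = \frac{1}{4} \cdot 6 + 5 = \frac{3}{2} + 5 = \frac{13}{2} \approx 6.5$)
$k{\left(z,I \right)} = \left(\frac{13}{2} + I\right) \left(z + z \left(I + z\right)\right)$ ($k{\left(z,I \right)} = \left(z + z \left(z + I\right)\right) \left(I + \frac{13}{2}\right) = \left(z + z \left(I + z\right)\right) \left(\frac{13}{2} + I\right) = \left(\frac{13}{2} + I\right) \left(z + z \left(I + z\right)\right)$)
$- 8 \left(k{\left(2,4 \right)} - 5\right) = - 8 \left(\frac{1}{2} \cdot 2 \left(13 + 2 \cdot 4^{2} + 13 \cdot 2 + 15 \cdot 4 + 2 \cdot 4 \cdot 2\right) - 5\right) = - 8 \left(\frac{1}{2} \cdot 2 \left(13 + 2 \cdot 16 + 26 + 60 + 16\right) - 5\right) = - 8 \left(\frac{1}{2} \cdot 2 \left(13 + 32 + 26 + 60 + 16\right) - 5\right) = - 8 \left(\frac{1}{2} \cdot 2 \cdot 147 - 5\right) = - 8 \left(147 - 5\right) = \left(-8\right) 142 = -1136$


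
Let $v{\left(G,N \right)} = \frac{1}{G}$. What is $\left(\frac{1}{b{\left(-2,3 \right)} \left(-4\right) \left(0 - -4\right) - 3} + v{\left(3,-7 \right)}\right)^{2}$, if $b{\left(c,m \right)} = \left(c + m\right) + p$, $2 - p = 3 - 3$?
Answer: $\frac{256}{2601} \approx 0.098424$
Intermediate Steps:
$p = 2$ ($p = 2 - \left(3 - 3\right) = 2 - 0 = 2 + 0 = 2$)
$b{\left(c,m \right)} = 2 + c + m$ ($b{\left(c,m \right)} = \left(c + m\right) + 2 = 2 + c + m$)
$\left(\frac{1}{b{\left(-2,3 \right)} \left(-4\right) \left(0 - -4\right) - 3} + v{\left(3,-7 \right)}\right)^{2} = \left(\frac{1}{\left(2 - 2 + 3\right) \left(-4\right) \left(0 - -4\right) - 3} + \frac{1}{3}\right)^{2} = \left(\frac{1}{3 \left(-4\right) \left(0 + 4\right) - 3} + \frac{1}{3}\right)^{2} = \left(\frac{1}{\left(-12\right) 4 - 3} + \frac{1}{3}\right)^{2} = \left(\frac{1}{-48 - 3} + \frac{1}{3}\right)^{2} = \left(\frac{1}{-51} + \frac{1}{3}\right)^{2} = \left(- \frac{1}{51} + \frac{1}{3}\right)^{2} = \left(\frac{16}{51}\right)^{2} = \frac{256}{2601}$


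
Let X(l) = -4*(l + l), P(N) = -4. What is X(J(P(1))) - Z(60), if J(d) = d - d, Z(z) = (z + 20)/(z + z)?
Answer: -⅔ ≈ -0.66667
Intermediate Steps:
Z(z) = (20 + z)/(2*z) (Z(z) = (20 + z)/((2*z)) = (20 + z)*(1/(2*z)) = (20 + z)/(2*z))
J(d) = 0
X(l) = -8*l
X(J(P(1))) - Z(60) = -8*0 - (20 + 60)/(2*60) = 0 - 80/(2*60) = 0 - 1*⅔ = 0 - ⅔ = -⅔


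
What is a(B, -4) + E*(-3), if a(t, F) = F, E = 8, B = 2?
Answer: -28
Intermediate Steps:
a(B, -4) + E*(-3) = -4 + 8*(-3) = -4 - 24 = -28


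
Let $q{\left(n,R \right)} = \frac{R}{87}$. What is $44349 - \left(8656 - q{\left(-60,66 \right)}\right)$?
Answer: $\frac{1035119}{29} \approx 35694.0$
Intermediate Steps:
$q{\left(n,R \right)} = \frac{R}{87}$ ($q{\left(n,R \right)} = R \frac{1}{87} = \frac{R}{87}$)
$44349 - \left(8656 - q{\left(-60,66 \right)}\right) = 44349 - \left(8656 - \frac{1}{87} \cdot 66\right) = 44349 - \left(8656 - \frac{22}{29}\right) = 44349 - \frac{251002}{29} = \frac{1035119}{29}$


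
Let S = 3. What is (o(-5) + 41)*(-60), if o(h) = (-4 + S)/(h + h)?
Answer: -2466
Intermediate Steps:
o(h) = -1/(2*h) (o(h) = (-4 + 3)/(h + h) = -1/(2*h))
(o(-5) + 41)*(-60) = (-½/(-5) + 41)*(-60) = (-½*(-⅕) + 41)*(-60) = (⅒ + 41)*(-60) = (411/10)*(-60) = -2466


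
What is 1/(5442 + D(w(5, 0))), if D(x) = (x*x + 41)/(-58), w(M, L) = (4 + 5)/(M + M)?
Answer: 5800/31559419 ≈ 0.00018378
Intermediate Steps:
w(M, L) = 9/(2*M) (w(M, L) = 9/((2*M)) = 9*(1/(2*M)) = 9/(2*M))
D(x) = -41/58 - x**2/58 (D(x) = (x**2 + 41)*(-1/58) = (41 + x**2)*(-1/58) = -41/58 - x**2/58)
1/(5442 + D(w(5, 0))) = 1/(5442 + (-41/58 - ((9/2)/5)**2/58)) = 1/(5442 + (-41/58 - ((9/2)*(1/5))**2/58)) = 1/(5442 + (-41/58 - (9/10)**2/58)) = 1/(5442 + (-41/58 - 1/58*81/100)) = 1/(5442 + (-41/58 - 81/5800)) = 1/(5442 - 4181/5800) = 1/(31559419/5800) = 5800/31559419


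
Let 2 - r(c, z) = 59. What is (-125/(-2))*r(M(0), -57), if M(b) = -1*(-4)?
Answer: -7125/2 ≈ -3562.5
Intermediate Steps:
M(b) = 4
r(c, z) = -57 (r(c, z) = 2 - 1*59 = 2 - 59 = -57)
(-125/(-2))*r(M(0), -57) = -125/(-2)*(-57) = -125*(-½)*(-57) = (125/2)*(-57) = -7125/2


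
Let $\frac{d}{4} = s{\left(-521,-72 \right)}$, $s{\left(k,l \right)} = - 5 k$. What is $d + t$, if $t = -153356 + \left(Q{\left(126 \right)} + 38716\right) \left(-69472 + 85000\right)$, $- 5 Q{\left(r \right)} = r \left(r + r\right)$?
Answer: $\frac{2512150504}{5} \approx 5.0243 \cdot 10^{8}$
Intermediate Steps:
$Q{\left(r \right)} = - \frac{2 r^{2}}{5}$ ($Q{\left(r \right)} = - \frac{r \left(r + r\right)}{5} = - \frac{r 2 r}{5} = - \frac{2 r^{2}}{5}$)
$d = 10420$ ($d = 4 \left(\left(-5\right) \left(-521\right)\right) = 4 \cdot 2605 = 10420$)
$t = \frac{2512098404}{5}$ ($t = -153356 + \left(- \frac{2 \cdot 126^{2}}{5} + 38716\right) \left(-69472 + 85000\right) = -153356 + \left(\left(- \frac{2}{5}\right) 15876 + 38716\right) 15528 = -153356 + \left(- \frac{31752}{5} + 38716\right) 15528 = -153356 + \frac{161828}{5} \cdot 15528 = -153356 + \frac{2512865184}{5} = \frac{2512098404}{5} \approx 5.0242 \cdot 10^{8}$)
$d + t = 10420 + \frac{2512098404}{5} = \frac{2512150504}{5}$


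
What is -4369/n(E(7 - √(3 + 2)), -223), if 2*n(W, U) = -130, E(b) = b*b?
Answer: 4369/65 ≈ 67.215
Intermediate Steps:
E(b) = b²
n(W, U) = -65 (n(W, U) = (½)*(-130) = -65)
-4369/n(E(7 - √(3 + 2)), -223) = -4369/(-65) = -4369*(-1/65) = 4369/65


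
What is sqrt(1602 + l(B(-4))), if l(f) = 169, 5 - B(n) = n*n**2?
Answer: sqrt(1771) ≈ 42.083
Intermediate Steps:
B(n) = 5 - n**3 (B(n) = 5 - n*n**2 = 5 - n**3)
sqrt(1602 + l(B(-4))) = sqrt(1602 + 169) = sqrt(1771)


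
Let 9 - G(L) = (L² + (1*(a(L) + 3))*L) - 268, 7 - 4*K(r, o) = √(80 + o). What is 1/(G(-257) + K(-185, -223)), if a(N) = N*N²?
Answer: -17450141601/76126860473737710836 + I*√143/76126860473737710836 ≈ -2.2922e-10 + 1.5708e-19*I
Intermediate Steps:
a(N) = N³
K(r, o) = 7/4 - √(80 + o)/4
G(L) = 277 - L² - L*(3 + L³) (G(L) = 9 - ((L² + (1*(L³ + 3))*L) - 268) = 9 - ((L² + (1*(3 + L³))*L) - 268) = 9 - ((L² + (3 + L³)*L) - 268) = 9 - ((L² + L*(3 + L³)) - 268) = 9 - (-268 + L² + L*(3 + L³)) = 9 + (268 - L² - L*(3 + L³)) = 277 - L² - L*(3 + L³))
1/(G(-257) + K(-185, -223)) = 1/((277 - 1*(-257)² - 1*(-257)⁴ - 3*(-257)) + (7/4 - √(80 - 223)/4)) = 1/((277 - 1*66049 - 1*4362470401 + 771) + (7/4 - I*√143/4)) = 1/((277 - 66049 - 4362470401 + 771) + (7/4 - I*√143/4)) = 1/(-4362535402 + (7/4 - I*√143/4)) = 1/(-17450141601/4 - I*√143/4)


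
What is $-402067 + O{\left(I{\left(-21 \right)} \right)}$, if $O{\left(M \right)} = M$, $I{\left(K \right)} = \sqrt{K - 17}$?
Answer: $-402067 + i \sqrt{38} \approx -4.0207 \cdot 10^{5} + 6.1644 i$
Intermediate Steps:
$I{\left(K \right)} = \sqrt{-17 + K}$
$-402067 + O{\left(I{\left(-21 \right)} \right)} = -402067 + \sqrt{-17 - 21} = -402067 + \sqrt{-38} = -402067 + i \sqrt{38}$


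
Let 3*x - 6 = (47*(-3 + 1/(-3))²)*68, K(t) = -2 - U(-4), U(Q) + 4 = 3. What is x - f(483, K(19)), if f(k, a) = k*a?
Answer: 332695/27 ≈ 12322.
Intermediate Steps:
U(Q) = -1 (U(Q) = -4 + 3 = -1)
K(t) = -1 (K(t) = -2 - 1*(-1) = -2 + 1 = -1)
f(k, a) = a*k
x = 319654/27 (x = 2 + ((47*(-3 + 1/(-3))²)*68)/3 = 2 + ((47*(-3 - ⅓)²)*68)/3 = 2 + ((47*(-10/3)²)*68)/3 = 2 + ((47*(100/9))*68)/3 = 2 + ((4700/9)*68)/3 = 2 + (⅓)*(319600/9) = 2 + 319600/27 = 319654/27 ≈ 11839.)
x - f(483, K(19)) = 319654/27 - (-1)*483 = 319654/27 - 1*(-483) = 319654/27 + 483 = 332695/27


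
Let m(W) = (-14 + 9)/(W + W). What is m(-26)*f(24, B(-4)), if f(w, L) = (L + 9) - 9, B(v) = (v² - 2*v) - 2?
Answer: 55/26 ≈ 2.1154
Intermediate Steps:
m(W) = -5/(2*W) (m(W) = -5*1/(2*W) = -5/(2*W))
B(v) = -2 + v² - 2*v
f(w, L) = L (f(w, L) = (9 + L) - 9 = L)
m(-26)*f(24, B(-4)) = (-5/2/(-26))*(-2 + (-4)² - 2*(-4)) = (-5/2*(-1/26))*(-2 + 16 + 8) = (5/52)*22 = 55/26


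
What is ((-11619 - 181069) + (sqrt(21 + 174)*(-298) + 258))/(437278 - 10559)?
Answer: -192430/426719 - 298*sqrt(195)/426719 ≈ -0.46070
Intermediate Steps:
((-11619 - 181069) + (sqrt(21 + 174)*(-298) + 258))/(437278 - 10559) = (-192688 + (sqrt(195)*(-298) + 258))/426719 = (-192688 + (-298*sqrt(195) + 258))*(1/426719) = (-192688 + (258 - 298*sqrt(195)))*(1/426719) = (-192430 - 298*sqrt(195))*(1/426719) = -192430/426719 - 298*sqrt(195)/426719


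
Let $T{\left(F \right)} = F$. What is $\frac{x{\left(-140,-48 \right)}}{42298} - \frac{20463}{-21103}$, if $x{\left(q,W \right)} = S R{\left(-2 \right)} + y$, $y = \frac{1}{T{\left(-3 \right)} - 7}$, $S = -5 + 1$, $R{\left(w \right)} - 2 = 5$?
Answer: $\frac{8649509797}{8926146940} \approx 0.96901$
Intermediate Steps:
$R{\left(w \right)} = 7$ ($R{\left(w \right)} = 2 + 5 = 7$)
$S = -4$
$y = - \frac{1}{10}$ ($y = \frac{1}{-3 - 7} = \frac{1}{-10} = - \frac{1}{10} \approx -0.1$)
$x{\left(q,W \right)} = - \frac{281}{10}$ ($x{\left(q,W \right)} = \left(-4\right) 7 - \frac{1}{10} = -28 - \frac{1}{10} = - \frac{281}{10}$)
$\frac{x{\left(-140,-48 \right)}}{42298} - \frac{20463}{-21103} = - \frac{281}{10 \cdot 42298} - \frac{20463}{-21103} = \left(- \frac{281}{10}\right) \frac{1}{42298} - - \frac{20463}{21103} = - \frac{281}{422980} + \frac{20463}{21103} = \frac{8649509797}{8926146940}$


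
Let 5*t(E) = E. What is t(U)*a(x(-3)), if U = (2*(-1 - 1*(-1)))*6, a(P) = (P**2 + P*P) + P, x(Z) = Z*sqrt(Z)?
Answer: 0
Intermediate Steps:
x(Z) = Z**(3/2)
a(P) = P + 2*P**2 (a(P) = (P**2 + P**2) + P = 2*P**2 + P = P + 2*P**2)
U = 0 (U = (2*(-1 + 1))*6 = (2*0)*6 = 0*6 = 0)
t(E) = E/5
t(U)*a(x(-3)) = ((1/5)*0)*((-3)**(3/2)*(1 + 2*(-3)**(3/2))) = 0*((-3*I*sqrt(3))*(1 + 2*(-3*I*sqrt(3)))) = 0*((-3*I*sqrt(3))*(1 - 6*I*sqrt(3))) = 0*(-3*I*sqrt(3)*(1 - 6*I*sqrt(3))) = 0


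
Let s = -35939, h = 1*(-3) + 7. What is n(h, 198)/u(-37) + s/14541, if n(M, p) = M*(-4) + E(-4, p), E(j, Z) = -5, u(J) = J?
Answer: -27686/14541 ≈ -1.9040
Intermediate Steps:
h = 4 (h = -3 + 7 = 4)
n(M, p) = -5 - 4*M (n(M, p) = M*(-4) - 5 = -4*M - 5 = -5 - 4*M)
n(h, 198)/u(-37) + s/14541 = (-5 - 4*4)/(-37) - 35939/14541 = (-5 - 16)*(-1/37) - 35939*1/14541 = -21*(-1/37) - 35939/14541 = 21/37 - 35939/14541 = -27686/14541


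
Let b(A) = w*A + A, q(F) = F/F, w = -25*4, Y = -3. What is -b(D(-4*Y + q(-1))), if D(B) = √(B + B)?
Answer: 99*√26 ≈ 504.80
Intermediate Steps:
w = -100
q(F) = 1
D(B) = √2*√B (D(B) = √(2*B) = √2*√B)
b(A) = -99*A (b(A) = -100*A + A = -99*A)
-b(D(-4*Y + q(-1))) = -(-99)*√2*√(-4*(-3) + 1) = -(-99)*√2*√(12 + 1) = -(-99)*√2*√13 = -(-99)*√26 = 99*√26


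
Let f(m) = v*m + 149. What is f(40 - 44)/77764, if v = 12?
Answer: 101/77764 ≈ 0.0012988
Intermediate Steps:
f(m) = 149 + 12*m (f(m) = 12*m + 149 = 149 + 12*m)
f(40 - 44)/77764 = (149 + 12*(40 - 44))/77764 = (149 + 12*(-4))*(1/77764) = (149 - 48)*(1/77764) = 101*(1/77764) = 101/77764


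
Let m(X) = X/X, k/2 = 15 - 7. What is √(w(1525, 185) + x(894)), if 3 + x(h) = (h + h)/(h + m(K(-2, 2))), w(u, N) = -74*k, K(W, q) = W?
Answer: I*√949216415/895 ≈ 34.424*I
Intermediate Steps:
k = 16 (k = 2*(15 - 7) = 2*8 = 16)
w(u, N) = -1184 (w(u, N) = -74*16 = -1184)
m(X) = 1
x(h) = -3 + 2*h/(1 + h) (x(h) = -3 + (h + h)/(h + 1) = -3 + (2*h)/(1 + h) = -3 + 2*h/(1 + h))
√(w(1525, 185) + x(894)) = √(-1184 + (-3 - 1*894)/(1 + 894)) = √(-1184 + (-3 - 894)/895) = √(-1184 + (1/895)*(-897)) = √(-1184 - 897/895) = √(-1060577/895) = I*√949216415/895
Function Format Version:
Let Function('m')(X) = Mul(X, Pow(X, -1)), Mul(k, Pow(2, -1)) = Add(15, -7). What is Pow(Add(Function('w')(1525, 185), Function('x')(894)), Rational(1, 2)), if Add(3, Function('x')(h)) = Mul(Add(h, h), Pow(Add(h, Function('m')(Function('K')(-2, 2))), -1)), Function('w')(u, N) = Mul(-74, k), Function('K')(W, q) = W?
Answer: Mul(Rational(1, 895), I, Pow(949216415, Rational(1, 2))) ≈ Mul(34.424, I)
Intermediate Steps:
k = 16 (k = Mul(2, Add(15, -7)) = Mul(2, 8) = 16)
Function('w')(u, N) = -1184 (Function('w')(u, N) = Mul(-74, 16) = -1184)
Function('m')(X) = 1
Function('x')(h) = Add(-3, Mul(2, h, Pow(Add(1, h), -1))) (Function('x')(h) = Add(-3, Mul(Add(h, h), Pow(Add(h, 1), -1))) = Add(-3, Mul(Mul(2, h), Pow(Add(1, h), -1))) = Add(-3, Mul(2, h, Pow(Add(1, h), -1))))
Pow(Add(Function('w')(1525, 185), Function('x')(894)), Rational(1, 2)) = Pow(Add(-1184, Mul(Pow(Add(1, 894), -1), Add(-3, Mul(-1, 894)))), Rational(1, 2)) = Pow(Add(-1184, Mul(Pow(895, -1), Add(-3, -894))), Rational(1, 2)) = Pow(Add(-1184, Mul(Rational(1, 895), -897)), Rational(1, 2)) = Pow(Add(-1184, Rational(-897, 895)), Rational(1, 2)) = Pow(Rational(-1060577, 895), Rational(1, 2)) = Mul(Rational(1, 895), I, Pow(949216415, Rational(1, 2)))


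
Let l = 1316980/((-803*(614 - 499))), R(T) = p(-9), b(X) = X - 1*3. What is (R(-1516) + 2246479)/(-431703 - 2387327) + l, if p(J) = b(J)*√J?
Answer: -34087454197/2263681090 + 18*I/1409515 ≈ -15.058 + 1.277e-5*I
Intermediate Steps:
b(X) = -3 + X (b(X) = X - 3 = -3 + X)
p(J) = √J*(-3 + J) (p(J) = (-3 + J)*√J = √J*(-3 + J))
R(T) = -36*I (R(T) = √(-9)*(-3 - 9) = (3*I)*(-12) = -36*I)
l = -11452/803 (l = 1316980/((-803*115)) = 1316980/(-92345) = 1316980*(-1/92345) = -11452/803 ≈ -14.262)
(R(-1516) + 2246479)/(-431703 - 2387327) + l = (-36*I + 2246479)/(-431703 - 2387327) - 11452/803 = (2246479 - 36*I)/(-2819030) - 11452/803 = (2246479 - 36*I)*(-1/2819030) - 11452/803 = (-2246479/2819030 + 18*I/1409515) - 11452/803 = -34087454197/2263681090 + 18*I/1409515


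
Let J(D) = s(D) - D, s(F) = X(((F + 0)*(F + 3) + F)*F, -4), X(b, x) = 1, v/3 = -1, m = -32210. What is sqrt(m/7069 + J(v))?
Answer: I*sqrt(27809446)/7069 ≈ 0.746*I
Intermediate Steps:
v = -3 (v = 3*(-1) = -3)
s(F) = 1
J(D) = 1 - D
sqrt(m/7069 + J(v)) = sqrt(-32210/7069 + (1 - 1*(-3))) = sqrt(-32210*1/7069 + (1 + 3)) = sqrt(-32210/7069 + 4) = sqrt(-3934/7069) = I*sqrt(27809446)/7069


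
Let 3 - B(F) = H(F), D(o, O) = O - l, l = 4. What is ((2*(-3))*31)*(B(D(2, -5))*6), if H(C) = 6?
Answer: 3348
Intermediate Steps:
D(o, O) = -4 + O (D(o, O) = O - 1*4 = O - 4 = -4 + O)
B(F) = -3 (B(F) = 3 - 1*6 = 3 - 6 = -3)
((2*(-3))*31)*(B(D(2, -5))*6) = ((2*(-3))*31)*(-3*6) = -6*31*(-18) = -186*(-18) = 3348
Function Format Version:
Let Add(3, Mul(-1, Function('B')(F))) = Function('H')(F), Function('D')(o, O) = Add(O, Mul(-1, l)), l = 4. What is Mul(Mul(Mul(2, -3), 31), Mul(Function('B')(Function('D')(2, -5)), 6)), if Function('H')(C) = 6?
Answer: 3348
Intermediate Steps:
Function('D')(o, O) = Add(-4, O) (Function('D')(o, O) = Add(O, Mul(-1, 4)) = Add(O, -4) = Add(-4, O))
Function('B')(F) = -3 (Function('B')(F) = Add(3, Mul(-1, 6)) = Add(3, -6) = -3)
Mul(Mul(Mul(2, -3), 31), Mul(Function('B')(Function('D')(2, -5)), 6)) = Mul(Mul(Mul(2, -3), 31), Mul(-3, 6)) = Mul(Mul(-6, 31), -18) = Mul(-186, -18) = 3348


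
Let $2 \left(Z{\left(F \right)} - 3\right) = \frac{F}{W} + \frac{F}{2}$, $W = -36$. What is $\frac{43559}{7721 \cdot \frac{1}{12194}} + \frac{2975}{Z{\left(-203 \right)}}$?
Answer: $\frac{49046963846}{713641} \approx 68728.0$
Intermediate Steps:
$Z{\left(F \right)} = 3 + \frac{17 F}{72}$ ($Z{\left(F \right)} = 3 + \frac{\frac{F}{-36} + \frac{F}{2}}{2} = 3 + \frac{F \left(- \frac{1}{36}\right) + F \frac{1}{2}}{2} = 3 + \frac{- \frac{F}{36} + \frac{F}{2}}{2} = 3 + \frac{\frac{17}{36} F}{2} = 3 + \frac{17 F}{72}$)
$\frac{43559}{7721 \cdot \frac{1}{12194}} + \frac{2975}{Z{\left(-203 \right)}} = \frac{43559}{7721 \cdot \frac{1}{12194}} + \frac{2975}{3 + \frac{17}{72} \left(-203\right)} = \frac{43559}{7721 \cdot \frac{1}{12194}} + \frac{2975}{3 - \frac{3451}{72}} = \frac{43559}{\frac{1103}{1742}} + \frac{2975}{- \frac{3235}{72}} = 43559 \cdot \frac{1742}{1103} + 2975 \left(- \frac{72}{3235}\right) = \frac{75879778}{1103} - \frac{42840}{647} = \frac{49046963846}{713641}$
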